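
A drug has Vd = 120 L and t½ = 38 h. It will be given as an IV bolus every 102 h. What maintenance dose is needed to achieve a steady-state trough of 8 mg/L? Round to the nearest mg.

5210 mg

τ/t½ = 102/38 ≈ 2.6842, so f = (1/2)^(102/38) ≈ 0.155587.
Cmin,ss = (D/Vd)·f/(1−f), so D = Cmin,ss·Vd·(1−f)/f.
D = 8 × 120 × (1−f)/f ≈ 8 × 120 × 5.42727 ≈ 5210.18 mg.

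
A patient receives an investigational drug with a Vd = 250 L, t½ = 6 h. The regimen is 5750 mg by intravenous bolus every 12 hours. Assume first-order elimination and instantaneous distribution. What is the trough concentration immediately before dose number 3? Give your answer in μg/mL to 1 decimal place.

7.2 μg/mL

f = (1/2)^(τ/t½) = (1/2)^(12/6) ≈ 0.2500.
C₀ = D/Vd = 5750/250 ≈ 23.000 μg/mL.
Before the 3rd dose, 2 doses have been given. Superposition: Cmin = C₀·(f + f²).
≈ 23.000 × (0.2500 + 0.0625) ≈ 23.000 × 0.3125 ≈ 7.188 μg/mL.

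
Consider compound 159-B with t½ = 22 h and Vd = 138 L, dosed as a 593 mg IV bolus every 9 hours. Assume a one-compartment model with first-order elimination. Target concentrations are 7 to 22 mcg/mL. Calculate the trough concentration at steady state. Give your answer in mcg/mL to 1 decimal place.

13.1 mcg/mL

τ/t½ = 9/22 ≈ 0.40909, so fraction remaining f = (1/2)^(9/22) ≈ 0.7531.
Single-dose peak C₀ = D/Vd = 593/138 ≈ 4.297 mcg/mL.
Steady-state trough Cmin,ss = C₀·f/(1−f) ≈ 4.297 × 0.7531/0.2469 ≈ 13.107 mcg/mL.
Trough 13.1 mcg/mL vs MEC 7 mcg/mL: adequate.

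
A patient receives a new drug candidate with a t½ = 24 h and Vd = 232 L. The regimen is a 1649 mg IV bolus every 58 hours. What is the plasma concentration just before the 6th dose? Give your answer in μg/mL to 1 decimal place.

f = (1/2)^(τ/t½) = (1/2)^(58/24) ≈ 0.1873.
C₀ = D/Vd = 1649/232 ≈ 7.108 μg/mL.
Before the 6th dose, 5 doses have been given. Superposition: Cmin = C₀·(f + f² + … + f^5).
≈ 7.108 × (0.1873 + 0.0351 + 0.0066 + 0.0012 + 0.0002) ≈ 7.108 × 0.2304 ≈ 1.638 μg/mL.

1.6 μg/mL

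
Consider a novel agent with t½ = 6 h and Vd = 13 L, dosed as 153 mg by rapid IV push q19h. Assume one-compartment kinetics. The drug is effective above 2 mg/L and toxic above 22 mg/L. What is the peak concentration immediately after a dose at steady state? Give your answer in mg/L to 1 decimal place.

13.2 mg/L

τ/t½ = 19/6 ≈ 3.1667, so fraction remaining f = (1/2)^(19/6) ≈ 0.1114.
At steady state, accumulation factor R = 1/(1 − e^(−kτ)) ≈ 1.1254.
Each bolus raises the concentration by D/Vd = 153/13 ≈ 11.769 mg/L.
Steady-state peak Cmax,ss = C₀·R ≈ 11.769 × 1.1254 ≈ 13.245 mg/L.
Peak 13.2 mg/L vs MTC 22 mg/L: below toxic threshold.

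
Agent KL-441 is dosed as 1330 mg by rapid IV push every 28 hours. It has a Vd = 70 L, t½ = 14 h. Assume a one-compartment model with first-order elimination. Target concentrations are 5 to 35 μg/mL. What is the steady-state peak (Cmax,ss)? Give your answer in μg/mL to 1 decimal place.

25.3 μg/mL

τ = 28 h = 2 half-lives, so f = (1/2)^2 = 0.25.
Accumulation ratio R = 1/(1 − f) = 1/0.75 = 4/3.
Single-dose peak C₀ = D/Vd = 1330/70 = 19 μg/mL.
Steady-state peak Cmax,ss = C₀·R = 19 × 4/3 ≈ 25.333 μg/mL.
Peak 25.3 μg/mL vs MTC 35 μg/mL: below toxic threshold.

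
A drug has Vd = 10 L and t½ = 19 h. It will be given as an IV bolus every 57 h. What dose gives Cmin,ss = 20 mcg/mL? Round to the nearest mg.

1400 mg

τ/t½ = 57/19 ≈ 3, so f = (1/2)^(57/19) ≈ 0.125000.
Cmin,ss = (D/Vd)·f/(1−f), so D = Cmin,ss·Vd·(1−f)/f.
D = 20 × 10 × (1−f)/f ≈ 20 × 10 × 7.00000 ≈ 1400.00 mg.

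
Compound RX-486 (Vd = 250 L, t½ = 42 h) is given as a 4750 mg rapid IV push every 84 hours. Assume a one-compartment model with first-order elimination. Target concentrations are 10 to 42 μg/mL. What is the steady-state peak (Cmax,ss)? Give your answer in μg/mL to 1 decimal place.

25.3 μg/mL

The dosing interval is 2 half-lives, so f = 2^(−2) = 0.25.
At steady state, R = 1/(1 − 0.25) = 4/3.
Single-dose peak C₀ = D/Vd = 4750/250 = 19 μg/mL.
Steady-state peak Cmax,ss = C₀·R = 19 × 4/3 ≈ 25.333 μg/mL.
Peak 25.3 μg/mL vs MTC 42 μg/mL: below toxic threshold.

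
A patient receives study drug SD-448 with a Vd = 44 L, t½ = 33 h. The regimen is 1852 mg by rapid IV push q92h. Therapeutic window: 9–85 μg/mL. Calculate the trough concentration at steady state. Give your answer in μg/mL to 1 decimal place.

7.1 μg/mL

k = ln2/t½ = ln2/33 ≈ 0.021004 h⁻¹; fraction remaining f = e^(−kτ) = e^(−0.021004×92) ≈ 0.1448.
At steady state, accumulation factor R = 1/(1 − e^(−kτ)) ≈ 1.1693.
Single-dose peak C₀ = D/Vd = 1852/44 ≈ 42.091 μg/mL.
Steady-state peak Cmax,ss = C₀·R ≈ 42.091 × 1.1693 ≈ 49.217 μg/mL.
Steady-state trough Cmin,ss = Cmax,ss·f ≈ 49.217 × 0.1448 ≈ 7.127 μg/mL.
Trough 7.1 μg/mL vs MEC 9 μg/mL: subtherapeutic.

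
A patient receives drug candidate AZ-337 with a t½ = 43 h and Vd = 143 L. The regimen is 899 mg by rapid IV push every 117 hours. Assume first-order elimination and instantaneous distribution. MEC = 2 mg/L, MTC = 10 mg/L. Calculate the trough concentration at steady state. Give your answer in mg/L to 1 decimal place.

1.1 mg/L

k = ln2/t½ = ln2/43 ≈ 0.016120 h⁻¹; fraction remaining f = e^(−kτ) = e^(−0.016120×117) ≈ 0.1517.
Each bolus raises the concentration by D/Vd = 899/143 ≈ 6.287 mg/L.
Steady-state trough Cmin,ss = C₀·f/(1−f) ≈ 6.287 × 0.1517/0.8483 ≈ 1.124 mg/L.
Trough 1.1 mg/L vs MEC 2 mg/L: subtherapeutic.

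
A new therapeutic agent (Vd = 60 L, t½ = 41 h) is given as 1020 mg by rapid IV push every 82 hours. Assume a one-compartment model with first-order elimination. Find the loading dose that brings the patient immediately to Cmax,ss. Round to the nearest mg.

1360 mg

f = (1/2)^(82/41) ≈ 0.250000; accumulation ratio R = 1/(1−f) ≈ 1.33333.
Loading dose to hit Cmax,ss on first dose: D_load = D_maint·R ≈ 1020 × 1.33333 ≈ 1360.00 mg.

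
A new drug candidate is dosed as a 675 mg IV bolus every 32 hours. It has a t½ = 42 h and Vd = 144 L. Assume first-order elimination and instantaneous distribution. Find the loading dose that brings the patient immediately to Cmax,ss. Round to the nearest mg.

f = (1/2)^(32/42) ≈ 0.589717; accumulation ratio R = 1/(1−f) ≈ 2.43734.
Loading dose to hit Cmax,ss on first dose: D_load = D_maint·R ≈ 675 × 2.43734 ≈ 1645.20 mg.

1645 mg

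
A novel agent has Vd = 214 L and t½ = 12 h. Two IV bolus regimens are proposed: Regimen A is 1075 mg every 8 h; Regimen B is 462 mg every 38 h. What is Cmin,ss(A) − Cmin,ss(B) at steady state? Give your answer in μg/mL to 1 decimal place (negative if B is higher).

Regimen A: f = (1/2)^(8/12) ≈ 0.6300; Cmin,ss = (1075/214)·f/(1−f) ≈ 8.553 μg/mL.
Regimen B: f = (1/2)^(38/12) ≈ 0.1114; Cmin,ss = (462/214)·f/(1−f) ≈ 0.271 μg/mL.
Difference ≈ 8.553 − 0.271 ≈ 8.282 μg/mL.

8.3 μg/mL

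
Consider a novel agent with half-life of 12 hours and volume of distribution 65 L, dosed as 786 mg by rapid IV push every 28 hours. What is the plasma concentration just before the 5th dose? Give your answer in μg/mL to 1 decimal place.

f = (1/2)^(τ/t½) = (1/2)^(28/12) ≈ 0.1984.
C₀ = D/Vd = 786/65 ≈ 12.092 μg/mL.
Before the 5th dose, 4 doses have been given. Superposition: Cmin = C₀·(f + f² + … + f^4).
≈ 12.092 × (0.1984 + 0.0394 + 0.0078 + 0.0015) ≈ 12.092 × 0.2471 ≈ 2.988 μg/mL.

3.0 μg/mL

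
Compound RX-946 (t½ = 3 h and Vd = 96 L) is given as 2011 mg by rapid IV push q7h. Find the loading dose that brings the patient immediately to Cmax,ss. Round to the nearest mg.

2509 mg

f = (1/2)^(7/3) ≈ 0.198425; accumulation ratio R = 1/(1−f) ≈ 1.24754.
Loading dose to hit Cmax,ss on first dose: D_load = D_maint·R ≈ 2011 × 1.24754 ≈ 2508.80 mg.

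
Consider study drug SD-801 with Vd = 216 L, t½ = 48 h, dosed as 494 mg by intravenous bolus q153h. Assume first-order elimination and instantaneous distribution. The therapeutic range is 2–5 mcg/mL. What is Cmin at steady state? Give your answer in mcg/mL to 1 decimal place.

k = ln2/t½ = ln2/48 ≈ 0.014441 h⁻¹; fraction remaining f = e^(−kτ) = e^(−0.014441×153) ≈ 0.1098.
Each bolus raises the concentration by D/Vd = 494/216 ≈ 2.287 mcg/mL.
Steady-state trough Cmin,ss = C₀·f/(1−f) ≈ 2.287 × 0.1098/0.8902 ≈ 0.282 mcg/mL.
Trough 0.3 mcg/mL vs MEC 2 mcg/mL: subtherapeutic.

0.3 mcg/mL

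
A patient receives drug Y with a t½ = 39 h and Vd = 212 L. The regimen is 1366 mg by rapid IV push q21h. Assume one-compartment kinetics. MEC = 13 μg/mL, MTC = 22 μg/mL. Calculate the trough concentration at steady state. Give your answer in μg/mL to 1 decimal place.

τ/t½ = 21/39 ≈ 0.53846, so fraction remaining f = (1/2)^(21/39) ≈ 0.6885.
Accumulation ratio R = 1/(1 − f) ≈ 1/0.3115 ≈ 3.2103.
Single-dose peak C₀ = D/Vd = 1366/212 ≈ 6.443 μg/mL.
Steady-state peak Cmax,ss = C₀·R ≈ 6.443 × 3.2103 ≈ 20.684 μg/mL.
Steady-state trough Cmin,ss = Cmax,ss·f ≈ 20.684 × 0.6885 ≈ 14.241 μg/mL.
Trough 14.2 μg/mL vs MEC 13 μg/mL: adequate.

14.2 μg/mL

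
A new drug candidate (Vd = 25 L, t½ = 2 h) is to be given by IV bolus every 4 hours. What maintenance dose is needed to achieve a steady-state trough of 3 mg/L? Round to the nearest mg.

τ/t½ = 4/2 ≈ 2, so f = (1/2)^(4/2) ≈ 0.250000.
Cmin,ss = (D/Vd)·f/(1−f), so D = Cmin,ss·Vd·(1−f)/f.
D = 3 × 25 × (1−f)/f ≈ 3 × 25 × 3.00000 ≈ 225.00 mg.

225 mg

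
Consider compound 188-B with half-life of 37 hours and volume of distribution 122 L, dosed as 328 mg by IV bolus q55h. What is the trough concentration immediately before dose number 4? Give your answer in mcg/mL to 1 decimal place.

1.4 mcg/mL

f = (1/2)^(τ/t½) = (1/2)^(55/37) ≈ 0.3569.
C₀ = D/Vd = 328/122 ≈ 2.689 mcg/mL.
Before the 4th dose, 3 doses have been given. Superposition: Cmin = C₀·(f + f² + … + f^3).
≈ 2.689 × (0.3569 + 0.1274 + 0.0455) ≈ 2.689 × 0.5298 ≈ 1.425 mcg/mL.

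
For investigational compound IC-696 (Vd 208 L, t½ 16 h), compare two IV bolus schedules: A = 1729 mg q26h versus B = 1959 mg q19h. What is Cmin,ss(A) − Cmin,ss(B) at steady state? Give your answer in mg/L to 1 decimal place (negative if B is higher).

-3.4 mg/L

Regimen A: f = (1/2)^(26/16) ≈ 0.3242; Cmin,ss = (1729/208)·f/(1−f) ≈ 3.988 mg/L.
Regimen B: f = (1/2)^(19/16) ≈ 0.4391; Cmin,ss = (1959/208)·f/(1−f) ≈ 7.373 mg/L.
Difference ≈ 3.988 − 7.373 ≈ -3.385 mg/L.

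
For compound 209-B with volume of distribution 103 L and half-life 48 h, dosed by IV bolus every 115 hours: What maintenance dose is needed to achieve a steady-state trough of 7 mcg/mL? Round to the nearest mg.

3073 mg

τ/t½ = 115/48 ≈ 2.3958, so f = (1/2)^(115/48) ≈ 0.190013.
Cmin,ss = (D/Vd)·f/(1−f), so D = Cmin,ss·Vd·(1−f)/f.
D = 7 × 103 × (1−f)/f ≈ 7 × 103 × 4.26280 ≈ 3073.48 mg.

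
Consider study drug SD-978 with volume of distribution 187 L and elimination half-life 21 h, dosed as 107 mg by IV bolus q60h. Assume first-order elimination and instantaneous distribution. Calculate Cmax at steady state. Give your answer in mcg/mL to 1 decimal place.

Over one 60-h interval, 60/21 ≈ 2.8571 half-lives elapse, leaving f ≈ 0.1380 of each dose.
Accumulation ratio R = 1/(1 − f) ≈ 1/0.8620 ≈ 1.1601.
Single-dose peak C₀ = D/Vd = 107/187 ≈ 0.572 mcg/mL.
Steady-state peak Cmax,ss = C₀·R ≈ 0.572 × 1.1601 ≈ 0.664 mcg/mL.

0.7 mcg/mL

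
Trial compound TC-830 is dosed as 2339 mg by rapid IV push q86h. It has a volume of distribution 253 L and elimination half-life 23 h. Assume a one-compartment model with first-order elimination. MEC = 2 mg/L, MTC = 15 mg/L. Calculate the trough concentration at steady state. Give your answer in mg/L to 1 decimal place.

0.7 mg/L

τ/t½ = 86/23 ≈ 3.7391, so fraction remaining f = (1/2)^(86/23) ≈ 0.0749.
Single-dose peak C₀ = D/Vd = 2339/253 ≈ 9.245 mg/L.
Steady-state trough Cmin,ss = C₀·f/(1−f) ≈ 9.245 × 0.0749/0.9251 ≈ 0.749 mg/L.
Trough 0.7 mg/L vs MEC 2 mg/L: subtherapeutic.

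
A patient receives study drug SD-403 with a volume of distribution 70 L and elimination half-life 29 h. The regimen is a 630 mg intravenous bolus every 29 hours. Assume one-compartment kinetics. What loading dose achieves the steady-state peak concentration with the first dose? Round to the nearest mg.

1260 mg

f = (1/2)^(29/29) ≈ 0.500000; accumulation ratio R = 1/(1−f) ≈ 2.00000.
Loading dose to hit Cmax,ss on first dose: D_load = D_maint·R ≈ 630 × 2.00000 ≈ 1260.00 mg.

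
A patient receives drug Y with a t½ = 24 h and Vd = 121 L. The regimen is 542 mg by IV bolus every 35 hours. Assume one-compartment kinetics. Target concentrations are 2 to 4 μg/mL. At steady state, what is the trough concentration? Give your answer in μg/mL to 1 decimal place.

τ/t½ = 35/24 ≈ 1.4583, so fraction remaining f = (1/2)^(35/24) ≈ 0.3639.
Single-dose peak C₀ = D/Vd = 542/121 ≈ 4.479 μg/mL.
Steady-state trough Cmin,ss = C₀·f/(1−f) ≈ 4.479 × 0.3639/0.6361 ≈ 2.562 μg/mL.
Trough 2.6 μg/mL vs MEC 2 μg/mL: adequate.

2.6 μg/mL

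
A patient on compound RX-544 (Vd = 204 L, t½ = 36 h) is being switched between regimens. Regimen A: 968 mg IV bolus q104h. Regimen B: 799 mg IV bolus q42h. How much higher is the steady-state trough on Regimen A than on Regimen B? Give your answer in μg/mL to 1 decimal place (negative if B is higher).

-2.4 μg/mL

Regimen A: f = (1/2)^(104/36) ≈ 0.1350; Cmin,ss = (968/204)·f/(1−f) ≈ 0.741 μg/mL.
Regimen B: f = (1/2)^(42/36) ≈ 0.4454; Cmin,ss = (799/204)·f/(1−f) ≈ 3.145 μg/mL.
Difference ≈ 0.741 − 3.145 ≈ -2.404 μg/mL.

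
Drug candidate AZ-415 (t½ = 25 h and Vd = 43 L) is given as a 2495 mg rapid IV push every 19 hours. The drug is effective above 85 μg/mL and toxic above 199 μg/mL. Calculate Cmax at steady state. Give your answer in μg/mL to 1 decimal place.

141.7 μg/mL

τ/t½ = 19/25 ≈ 0.76, so fraction remaining f = (1/2)^(19/25) ≈ 0.5905.
Accumulation ratio R = 1/(1 − f) ≈ 1/0.4095 ≈ 2.4420.
Single-dose peak C₀ = D/Vd = 2495/43 ≈ 58.023 μg/mL.
Steady-state peak Cmax,ss = C₀·R ≈ 58.023 × 2.4420 ≈ 141.692 μg/mL.
Peak 141.7 μg/mL vs MTC 199 μg/mL: below toxic threshold.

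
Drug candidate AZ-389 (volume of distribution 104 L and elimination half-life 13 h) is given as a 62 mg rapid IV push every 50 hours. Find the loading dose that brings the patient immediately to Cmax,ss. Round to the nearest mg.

f = (1/2)^(50/13) ≈ 0.069533; accumulation ratio R = 1/(1−f) ≈ 1.07473.
Loading dose to hit Cmax,ss on first dose: D_load = D_maint·R ≈ 62 × 1.07473 ≈ 66.63 mg.

67 mg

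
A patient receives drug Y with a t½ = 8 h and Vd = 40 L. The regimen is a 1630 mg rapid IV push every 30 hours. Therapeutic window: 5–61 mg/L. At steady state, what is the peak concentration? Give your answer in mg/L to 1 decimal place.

44.0 mg/L

τ/t½ = 30/8 ≈ 3.75, so fraction remaining f = (1/2)^(30/8) ≈ 0.0743.
Accumulation ratio R = 1/(1 − f) ≈ 1/0.9257 ≈ 1.0803.
Each bolus raises the concentration by D/Vd = 1630/40 ≈ 40.750 mg/L.
Steady-state peak Cmax,ss = C₀·R ≈ 40.750 × 1.0803 ≈ 44.022 mg/L.
Peak 44.0 mg/L vs MTC 61 mg/L: below toxic threshold.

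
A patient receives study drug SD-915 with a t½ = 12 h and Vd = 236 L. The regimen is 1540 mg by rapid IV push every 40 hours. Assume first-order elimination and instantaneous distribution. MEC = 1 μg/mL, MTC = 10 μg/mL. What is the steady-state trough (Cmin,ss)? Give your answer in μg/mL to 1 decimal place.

0.7 μg/mL

k = ln2/t½ = ln2/12 ≈ 0.057762 h⁻¹; fraction remaining f = e^(−kτ) = e^(−0.057762×40) ≈ 0.0992.
At steady state, accumulation factor R = 1/(1 − e^(−kτ)) ≈ 1.1101.
Single-dose peak C₀ = D/Vd = 1540/236 ≈ 6.525 μg/mL.
Steady-state peak Cmax,ss = C₀·R ≈ 6.525 × 1.1101 ≈ 7.243 μg/mL.
Steady-state trough Cmin,ss = Cmax,ss·f ≈ 7.243 × 0.0992 ≈ 0.719 μg/mL.
Trough 0.7 μg/mL vs MEC 1 μg/mL: subtherapeutic.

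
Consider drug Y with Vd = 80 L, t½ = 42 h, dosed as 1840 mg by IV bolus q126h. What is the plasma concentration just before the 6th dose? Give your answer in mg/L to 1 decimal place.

3.3 mg/L

f = (1/2)^(τ/t½) = (1/2)^(126/42) ≈ 0.1250.
C₀ = D/Vd = 1840/80 ≈ 23.000 mg/L.
Before the 6th dose, 5 doses have been given. Superposition: Cmin = C₀·(f + f² + … + f^5).
≈ 23.000 × (0.1250 + 0.0156 + 0.0020 + 0.0002 + 0.0000) ≈ 23.000 × 0.1428 ≈ 3.284 mg/L.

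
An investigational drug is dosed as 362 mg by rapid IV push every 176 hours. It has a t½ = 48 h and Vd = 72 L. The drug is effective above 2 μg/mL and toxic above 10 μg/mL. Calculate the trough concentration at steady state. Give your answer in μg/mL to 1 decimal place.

0.4 μg/mL

τ/t½ = 176/48 ≈ 3.6667, so fraction remaining f = (1/2)^(176/48) ≈ 0.0787.
At steady state, accumulation factor R = 1/(1 − e^(−kτ)) ≈ 1.0854.
Single-dose peak C₀ = D/Vd = 362/72 ≈ 5.028 μg/mL.
Cmax,ss = C₀/(1 − f) ≈ 5.028/0.9213 ≈ 5.458 μg/mL.
One interval later, Cmin,ss = Cmax,ss·e^(−kτ) ≈ 5.458 × 0.0787 ≈ 0.430 μg/mL.
Trough 0.4 μg/mL vs MEC 2 μg/mL: subtherapeutic.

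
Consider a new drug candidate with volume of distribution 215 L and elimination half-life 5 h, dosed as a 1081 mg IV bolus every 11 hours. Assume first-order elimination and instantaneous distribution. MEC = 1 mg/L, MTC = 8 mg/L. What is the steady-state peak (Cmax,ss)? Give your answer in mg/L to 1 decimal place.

6.4 mg/L

Over one 11-h interval, 11/5 ≈ 2.2 half-lives elapse, leaving f ≈ 0.2176 of each dose.
Accumulation ratio R = 1/(1 − f) ≈ 1/0.7824 ≈ 1.2781.
Single-dose peak C₀ = D/Vd = 1081/215 ≈ 5.028 mg/L.
Steady-state peak Cmax,ss = C₀·R ≈ 5.028 × 1.2781 ≈ 6.426 mg/L.
Peak 6.4 mg/L vs MTC 8 mg/L: below toxic threshold.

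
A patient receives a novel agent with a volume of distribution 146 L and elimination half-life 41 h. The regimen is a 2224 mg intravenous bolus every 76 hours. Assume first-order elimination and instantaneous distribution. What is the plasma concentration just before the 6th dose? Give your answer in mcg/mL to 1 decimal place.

f = (1/2)^(τ/t½) = (1/2)^(76/41) ≈ 0.2767.
C₀ = D/Vd = 2224/146 ≈ 15.233 mcg/mL.
Before the 6th dose, 5 doses have been given. Superposition: Cmin = C₀·(f + f² + … + f^5).
≈ 15.233 × (0.2767 + 0.0766 + 0.0212 + 0.0059 + 0.0016) ≈ 15.233 × 0.3820 ≈ 5.819 mcg/mL.

5.8 mcg/mL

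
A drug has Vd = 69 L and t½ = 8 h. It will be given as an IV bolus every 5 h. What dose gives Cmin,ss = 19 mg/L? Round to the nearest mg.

τ/t½ = 5/8 ≈ 0.625, so f = (1/2)^(5/8) ≈ 0.648420.
Cmin,ss = (D/Vd)·f/(1−f), so D = Cmin,ss·Vd·(1−f)/f.
D = 19 × 69 × (1−f)/f ≈ 19 × 69 × 0.54221 ≈ 710.84 mg.

711 mg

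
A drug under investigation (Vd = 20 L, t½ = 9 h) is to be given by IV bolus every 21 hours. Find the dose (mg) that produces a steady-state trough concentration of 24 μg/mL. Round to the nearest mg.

τ/t½ = 21/9 ≈ 2.3333, so f = (1/2)^(21/9) ≈ 0.198425.
Cmin,ss = (D/Vd)·f/(1−f), so D = Cmin,ss·Vd·(1−f)/f.
D = 24 × 20 × (1−f)/f ≈ 24 × 20 × 4.03969 ≈ 1939.05 mg.

1939 mg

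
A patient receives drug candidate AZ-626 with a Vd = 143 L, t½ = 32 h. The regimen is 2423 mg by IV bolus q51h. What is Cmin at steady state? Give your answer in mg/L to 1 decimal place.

8.4 mg/L

τ/t½ = 51/32 ≈ 1.5938, so fraction remaining f = (1/2)^(51/32) ≈ 0.3313.
Accumulation ratio R = 1/(1 − f) ≈ 1/0.6687 ≈ 1.4954.
Each bolus raises the concentration by D/Vd = 2423/143 ≈ 16.944 mg/L.
Steady-state peak Cmax,ss = C₀·R ≈ 16.944 × 1.4954 ≈ 25.338 mg/L.
Steady-state trough Cmin,ss = Cmax,ss·f ≈ 25.338 × 0.3313 ≈ 8.394 mg/L.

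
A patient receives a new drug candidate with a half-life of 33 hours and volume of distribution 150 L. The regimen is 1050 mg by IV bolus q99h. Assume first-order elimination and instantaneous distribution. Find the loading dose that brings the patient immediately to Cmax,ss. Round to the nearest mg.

1200 mg

f = (1/2)^(99/33) ≈ 0.125000; accumulation ratio R = 1/(1−f) ≈ 1.14286.
Loading dose to hit Cmax,ss on first dose: D_load = D_maint·R ≈ 1050 × 1.14286 ≈ 1200.00 mg.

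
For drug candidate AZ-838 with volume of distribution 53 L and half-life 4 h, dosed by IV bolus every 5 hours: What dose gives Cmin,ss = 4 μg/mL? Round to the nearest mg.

τ/t½ = 5/4 ≈ 1.25, so f = (1/2)^(5/4) ≈ 0.420448.
Cmin,ss = (D/Vd)·f/(1−f), so D = Cmin,ss·Vd·(1−f)/f.
D = 4 × 53 × (1−f)/f ≈ 4 × 53 × 1.37842 ≈ 292.23 mg.

292 mg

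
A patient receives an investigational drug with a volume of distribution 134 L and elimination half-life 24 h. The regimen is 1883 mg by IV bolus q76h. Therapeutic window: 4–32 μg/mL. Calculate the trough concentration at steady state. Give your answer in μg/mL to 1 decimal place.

1.8 μg/mL

τ/t½ = 76/24 ≈ 3.1667, so fraction remaining f = (1/2)^(76/24) ≈ 0.1114.
Single-dose peak C₀ = D/Vd = 1883/134 ≈ 14.052 μg/mL.
Steady-state trough Cmin,ss = C₀·f/(1−f) ≈ 14.052 × 0.1114/0.8886 ≈ 1.762 μg/mL.
Trough 1.8 μg/mL vs MEC 4 μg/mL: subtherapeutic.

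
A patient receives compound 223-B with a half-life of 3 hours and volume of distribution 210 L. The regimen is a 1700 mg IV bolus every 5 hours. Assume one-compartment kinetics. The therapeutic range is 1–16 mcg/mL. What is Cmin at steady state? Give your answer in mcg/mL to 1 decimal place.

3.7 mcg/mL

k = ln2/t½ = ln2/3 ≈ 0.231049 h⁻¹; fraction remaining f = e^(−kτ) = e^(−0.231049×5) ≈ 0.3150.
Accumulation ratio R = 1/(1 − f) ≈ 1/0.6850 ≈ 1.4599.
Single-dose peak C₀ = D/Vd = 1700/210 ≈ 8.095 mcg/mL.
Steady-state peak Cmax,ss = C₀·R ≈ 8.095 × 1.4599 ≈ 11.818 mcg/mL.
One interval later, Cmin,ss = Cmax,ss·e^(−kτ) ≈ 11.818 × 0.3150 ≈ 3.723 mcg/mL.
Trough 3.7 mcg/mL vs MEC 1 mcg/mL: adequate.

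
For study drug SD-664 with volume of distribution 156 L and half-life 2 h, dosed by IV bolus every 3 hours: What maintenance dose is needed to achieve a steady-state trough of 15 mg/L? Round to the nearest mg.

4279 mg

τ/t½ = 3/2 ≈ 1.5, so f = (1/2)^(3/2) ≈ 0.353553.
Cmin,ss = (D/Vd)·f/(1−f), so D = Cmin,ss·Vd·(1−f)/f.
D = 15 × 156 × (1−f)/f ≈ 15 × 156 × 1.82843 ≈ 4278.53 mg.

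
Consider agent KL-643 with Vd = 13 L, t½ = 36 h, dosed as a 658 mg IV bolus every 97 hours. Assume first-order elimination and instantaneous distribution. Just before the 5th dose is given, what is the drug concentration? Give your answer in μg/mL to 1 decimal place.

f = (1/2)^(τ/t½) = (1/2)^(97/36) ≈ 0.1545.
C₀ = D/Vd = 658/13 ≈ 50.615 μg/mL.
Before the 5th dose, 4 doses have been given. Superposition: Cmin = C₀·(f + f² + … + f^4).
≈ 50.615 × (0.1545 + 0.0239 + 0.0037 + 0.0006) ≈ 50.615 × 0.1827 ≈ 9.247 μg/mL.

9.2 μg/mL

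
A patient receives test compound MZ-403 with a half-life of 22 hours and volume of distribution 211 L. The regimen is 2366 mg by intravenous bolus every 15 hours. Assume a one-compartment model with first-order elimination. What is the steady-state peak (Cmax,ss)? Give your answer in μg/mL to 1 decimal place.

29.8 μg/mL

τ/t½ = 15/22 ≈ 0.68182, so fraction remaining f = (1/2)^(15/22) ≈ 0.6234.
Accumulation ratio R = 1/(1 − f) ≈ 1/0.3766 ≈ 2.6553.
Each bolus raises the concentration by D/Vd = 2366/211 ≈ 11.213 μg/mL.
Steady-state peak Cmax,ss = C₀·R ≈ 11.213 × 2.6553 ≈ 29.774 μg/mL.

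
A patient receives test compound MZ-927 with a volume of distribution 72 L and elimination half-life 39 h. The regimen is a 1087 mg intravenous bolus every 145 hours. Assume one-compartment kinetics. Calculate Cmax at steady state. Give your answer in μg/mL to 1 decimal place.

k = ln2/t½ = ln2/39 ≈ 0.017773 h⁻¹; fraction remaining f = e^(−kτ) = e^(−0.017773×145) ≈ 0.0760.
Accumulation ratio R = 1/(1 − f) ≈ 1/0.9240 ≈ 1.0823.
Each bolus raises the concentration by D/Vd = 1087/72 ≈ 15.097 μg/mL.
Steady-state peak Cmax,ss = C₀·R ≈ 15.097 × 1.0823 ≈ 16.339 μg/mL.

16.3 μg/mL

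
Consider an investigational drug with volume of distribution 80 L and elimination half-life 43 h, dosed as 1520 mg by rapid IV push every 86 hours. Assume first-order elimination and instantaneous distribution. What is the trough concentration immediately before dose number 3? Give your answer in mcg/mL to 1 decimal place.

f = (1/2)^(τ/t½) = (1/2)^(86/43) ≈ 0.2500.
C₀ = D/Vd = 1520/80 ≈ 19.000 mcg/mL.
Before the 3rd dose, 2 doses have been given. Superposition: Cmin = C₀·(f + f²).
≈ 19.000 × (0.2500 + 0.0625) ≈ 19.000 × 0.3125 ≈ 5.938 mcg/mL.

5.9 mcg/mL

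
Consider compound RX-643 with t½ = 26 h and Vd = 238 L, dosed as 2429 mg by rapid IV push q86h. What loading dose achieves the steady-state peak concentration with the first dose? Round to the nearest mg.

2702 mg

f = (1/2)^(86/26) ≈ 0.100992; accumulation ratio R = 1/(1−f) ≈ 1.11234.
Loading dose to hit Cmax,ss on first dose: D_load = D_maint·R ≈ 2429 × 1.11234 ≈ 2701.87 mg.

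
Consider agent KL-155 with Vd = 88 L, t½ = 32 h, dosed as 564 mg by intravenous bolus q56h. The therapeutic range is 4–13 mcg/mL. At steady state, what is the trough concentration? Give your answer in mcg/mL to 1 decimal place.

2.7 mcg/mL

k = ln2/t½ = ln2/32 ≈ 0.021661 h⁻¹; fraction remaining f = e^(−kτ) = e^(−0.021661×56) ≈ 0.2973.
Single-dose peak C₀ = D/Vd = 564/88 ≈ 6.409 mcg/mL.
Steady-state trough Cmin,ss = C₀·f/(1−f) ≈ 6.409 × 0.2973/0.7027 ≈ 2.712 mcg/mL.
Trough 2.7 mcg/mL vs MEC 4 mcg/mL: subtherapeutic.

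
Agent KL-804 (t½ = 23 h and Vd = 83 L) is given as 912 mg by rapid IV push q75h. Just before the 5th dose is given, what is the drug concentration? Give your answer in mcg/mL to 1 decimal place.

1.3 mcg/mL

f = (1/2)^(τ/t½) = (1/2)^(75/23) ≈ 0.1043.
C₀ = D/Vd = 912/83 ≈ 10.988 mcg/mL.
Before the 5th dose, 4 doses have been given. Superposition: Cmin = C₀·(f + f² + … + f^4).
≈ 10.988 × (0.1043 + 0.0109 + 0.0011 + 0.0001) ≈ 10.988 × 0.1164 ≈ 1.279 mcg/mL.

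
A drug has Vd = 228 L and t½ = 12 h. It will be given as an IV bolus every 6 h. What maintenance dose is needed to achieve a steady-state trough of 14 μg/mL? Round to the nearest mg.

τ/t½ = 6/12 ≈ 0.5, so f = (1/2)^(6/12) ≈ 0.707107.
Cmin,ss = (D/Vd)·f/(1−f), so D = Cmin,ss·Vd·(1−f)/f.
D = 14 × 228 × (1−f)/f ≈ 14 × 228 × 0.41421 ≈ 1322.16 mg.

1322 mg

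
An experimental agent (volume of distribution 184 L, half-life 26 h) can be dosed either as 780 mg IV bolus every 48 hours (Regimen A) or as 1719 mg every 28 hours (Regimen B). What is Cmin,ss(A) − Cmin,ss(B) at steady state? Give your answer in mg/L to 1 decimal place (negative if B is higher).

Regimen A: f = (1/2)^(48/26) ≈ 0.2781; Cmin,ss = (780/184)·f/(1−f) ≈ 1.633 mg/L.
Regimen B: f = (1/2)^(28/26) ≈ 0.4740; Cmin,ss = (1719/184)·f/(1−f) ≈ 8.419 mg/L.
Difference ≈ 1.633 − 8.419 ≈ -6.786 mg/L.

-6.8 mg/L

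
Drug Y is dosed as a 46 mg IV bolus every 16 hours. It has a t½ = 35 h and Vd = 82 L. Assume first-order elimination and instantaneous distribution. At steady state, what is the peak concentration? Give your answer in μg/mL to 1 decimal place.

2.1 μg/mL

k = ln2/t½ = ln2/35 ≈ 0.019804 h⁻¹; fraction remaining f = e^(−kτ) = e^(−0.019804×16) ≈ 0.7284.
Accumulation ratio R = 1/(1 − f) ≈ 1/0.2716 ≈ 3.6819.
Single-dose peak C₀ = D/Vd = 46/82 ≈ 0.561 μg/mL.
Cmax,ss = C₀/(1 − f) ≈ 0.561/0.2716 ≈ 2.066 μg/mL.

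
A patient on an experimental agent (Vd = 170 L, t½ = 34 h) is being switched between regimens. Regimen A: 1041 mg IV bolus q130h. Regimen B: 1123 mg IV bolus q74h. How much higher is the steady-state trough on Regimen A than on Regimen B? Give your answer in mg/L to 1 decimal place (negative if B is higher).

-1.4 mg/L

Regimen A: f = (1/2)^(130/34) ≈ 0.0706; Cmin,ss = (1041/170)·f/(1−f) ≈ 0.465 mg/L.
Regimen B: f = (1/2)^(74/34) ≈ 0.2212; Cmin,ss = (1123/170)·f/(1−f) ≈ 1.876 mg/L.
Difference ≈ 0.465 − 1.876 ≈ -1.411 mg/L.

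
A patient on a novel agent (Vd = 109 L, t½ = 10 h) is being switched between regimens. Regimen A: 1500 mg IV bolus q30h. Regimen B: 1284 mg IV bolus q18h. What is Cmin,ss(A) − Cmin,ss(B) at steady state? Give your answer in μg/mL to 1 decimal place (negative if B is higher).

-2.8 μg/mL

Regimen A: f = (1/2)^(30/10) ≈ 0.1250; Cmin,ss = (1500/109)·f/(1−f) ≈ 1.966 μg/mL.
Regimen B: f = (1/2)^(18/10) ≈ 0.2872; Cmin,ss = (1284/109)·f/(1−f) ≈ 4.746 μg/mL.
Difference ≈ 1.966 − 4.746 ≈ -2.780 μg/mL.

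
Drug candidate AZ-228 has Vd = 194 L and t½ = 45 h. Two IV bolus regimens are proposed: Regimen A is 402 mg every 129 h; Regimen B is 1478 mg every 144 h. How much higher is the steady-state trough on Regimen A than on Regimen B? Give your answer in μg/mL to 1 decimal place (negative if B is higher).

-0.6 μg/mL

Regimen A: f = (1/2)^(129/45) ≈ 0.1371; Cmin,ss = (402/194)·f/(1−f) ≈ 0.329 μg/mL.
Regimen B: f = (1/2)^(144/45) ≈ 0.1088; Cmin,ss = (1478/194)·f/(1−f) ≈ 0.930 μg/mL.
Difference ≈ 0.329 − 0.930 ≈ -0.601 μg/mL.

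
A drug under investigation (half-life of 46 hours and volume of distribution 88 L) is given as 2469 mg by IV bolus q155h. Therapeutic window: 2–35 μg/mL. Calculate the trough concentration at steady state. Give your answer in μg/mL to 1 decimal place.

3.0 μg/mL

k = ln2/t½ = ln2/46 ≈ 0.015068 h⁻¹; fraction remaining f = e^(−kτ) = e^(−0.015068×155) ≈ 0.0968.
Each bolus raises the concentration by D/Vd = 2469/88 ≈ 28.057 μg/mL.
Steady-state trough Cmin,ss = C₀·f/(1−f) ≈ 28.057 × 0.0968/0.9032 ≈ 3.007 μg/mL.
Trough 3.0 μg/mL vs MEC 2 μg/mL: adequate.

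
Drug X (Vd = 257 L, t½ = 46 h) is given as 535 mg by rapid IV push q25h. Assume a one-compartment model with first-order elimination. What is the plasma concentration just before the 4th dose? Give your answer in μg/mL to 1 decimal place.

f = (1/2)^(τ/t½) = (1/2)^(25/46) ≈ 0.6861.
C₀ = D/Vd = 535/257 ≈ 2.082 μg/mL.
Before the 4th dose, 3 doses have been given. Superposition: Cmin = C₀·(f + f² + … + f^3).
≈ 2.082 × (0.6861 + 0.4707 + 0.3230) ≈ 2.082 × 1.4798 ≈ 3.081 μg/mL.

3.1 μg/mL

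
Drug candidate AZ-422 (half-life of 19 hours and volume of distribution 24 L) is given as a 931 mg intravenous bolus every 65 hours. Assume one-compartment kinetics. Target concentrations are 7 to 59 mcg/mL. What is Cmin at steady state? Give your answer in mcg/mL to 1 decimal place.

4.0 mcg/mL

Over one 65-h interval, 65/19 ≈ 3.4211 half-lives elapse, leaving f ≈ 0.0934 of each dose.
At steady state, accumulation factor R = 1/(1 − e^(−kτ)) ≈ 1.1030.
Single-dose peak C₀ = D/Vd = 931/24 ≈ 38.792 mcg/mL.
Cmax,ss = C₀/(1 − f) ≈ 38.792/0.9066 ≈ 42.788 mcg/mL.
One interval later, Cmin,ss = Cmax,ss·e^(−kτ) ≈ 42.788 × 0.0934 ≈ 3.996 mcg/mL.
Trough 4.0 mcg/mL vs MEC 7 mcg/mL: subtherapeutic.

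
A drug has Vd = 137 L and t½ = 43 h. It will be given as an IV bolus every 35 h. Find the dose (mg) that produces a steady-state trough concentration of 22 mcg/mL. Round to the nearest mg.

2285 mg

τ/t½ = 35/43 ≈ 0.81395, so f = (1/2)^(35/43) ≈ 0.568821.
Cmin,ss = (D/Vd)·f/(1−f), so D = Cmin,ss·Vd·(1−f)/f.
D = 22 × 137 × (1−f)/f ≈ 22 × 137 × 0.75802 ≈ 2284.67 mg.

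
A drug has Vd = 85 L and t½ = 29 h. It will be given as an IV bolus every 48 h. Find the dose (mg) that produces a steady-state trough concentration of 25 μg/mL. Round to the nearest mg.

4568 mg

τ/t½ = 48/29 ≈ 1.6552, so f = (1/2)^(48/29) ≈ 0.317500.
Cmin,ss = (D/Vd)·f/(1−f), so D = Cmin,ss·Vd·(1−f)/f.
D = 25 × 85 × (1−f)/f ≈ 25 × 85 × 2.14961 ≈ 4567.92 mg.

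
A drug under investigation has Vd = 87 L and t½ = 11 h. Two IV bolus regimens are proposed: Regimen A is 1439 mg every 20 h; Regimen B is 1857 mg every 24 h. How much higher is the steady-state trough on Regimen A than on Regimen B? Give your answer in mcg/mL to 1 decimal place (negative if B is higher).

0.5 mcg/mL

Regimen A: f = (1/2)^(20/11) ≈ 0.2836; Cmin,ss = (1439/87)·f/(1−f) ≈ 6.548 mcg/mL.
Regimen B: f = (1/2)^(24/11) ≈ 0.2204; Cmin,ss = (1857/87)·f/(1−f) ≈ 6.034 mcg/mL.
Difference ≈ 6.548 − 6.034 ≈ 0.514 mcg/mL.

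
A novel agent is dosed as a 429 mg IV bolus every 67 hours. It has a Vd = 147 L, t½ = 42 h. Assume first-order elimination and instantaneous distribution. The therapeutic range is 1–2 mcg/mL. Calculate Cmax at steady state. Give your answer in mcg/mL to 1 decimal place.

4.4 mcg/mL

Over one 67-h interval, 67/42 ≈ 1.5952 half-lives elapse, leaving f ≈ 0.3310 of each dose.
Accumulation ratio R = 1/(1 − f) ≈ 1/0.6690 ≈ 1.4948.
Single-dose peak C₀ = D/Vd = 429/147 ≈ 2.918 mcg/mL.
Steady-state peak Cmax,ss = C₀·R ≈ 2.918 × 1.4948 ≈ 4.362 mcg/mL.
Peak 4.4 mcg/mL vs MTC 2 mcg/mL: exceeds toxic threshold.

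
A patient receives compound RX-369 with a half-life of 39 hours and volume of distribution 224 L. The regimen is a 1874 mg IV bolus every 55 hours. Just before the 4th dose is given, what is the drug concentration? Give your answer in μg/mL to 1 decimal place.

f = (1/2)^(τ/t½) = (1/2)^(55/39) ≈ 0.3762.
C₀ = D/Vd = 1874/224 ≈ 8.366 μg/mL.
Before the 4th dose, 3 doses have been given. Superposition: Cmin = C₀·(f + f² + … + f^3).
≈ 8.366 × (0.3762 + 0.1415 + 0.0532) ≈ 8.366 × 0.5709 ≈ 4.776 μg/mL.

4.8 μg/mL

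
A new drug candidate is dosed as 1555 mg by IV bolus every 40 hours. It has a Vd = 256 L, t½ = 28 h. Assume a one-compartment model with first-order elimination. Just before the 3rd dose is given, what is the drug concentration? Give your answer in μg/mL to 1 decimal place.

f = (1/2)^(τ/t½) = (1/2)^(40/28) ≈ 0.3715.
C₀ = D/Vd = 1555/256 ≈ 6.074 μg/mL.
Before the 3rd dose, 2 doses have been given. Superposition: Cmin = C₀·(f + f²).
≈ 6.074 × (0.3715 + 0.1380) ≈ 6.074 × 0.5095 ≈ 3.095 μg/mL.

3.1 μg/mL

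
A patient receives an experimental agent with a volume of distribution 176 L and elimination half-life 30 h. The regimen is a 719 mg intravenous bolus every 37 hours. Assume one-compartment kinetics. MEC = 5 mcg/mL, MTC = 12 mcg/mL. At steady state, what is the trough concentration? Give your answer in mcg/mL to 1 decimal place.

3.0 mcg/mL

k = ln2/t½ = ln2/30 ≈ 0.023105 h⁻¹; fraction remaining f = e^(−kτ) = e^(−0.023105×37) ≈ 0.4253.
Accumulation ratio R = 1/(1 − f) ≈ 1/0.5747 ≈ 1.7400.
Each bolus raises the concentration by D/Vd = 719/176 ≈ 4.085 mcg/mL.
Cmax,ss = C₀/(1 − f) ≈ 4.085/0.5747 ≈ 7.108 mcg/mL.
Steady-state trough Cmin,ss = Cmax,ss·f ≈ 7.108 × 0.4253 ≈ 3.023 mcg/mL.
Trough 3.0 mcg/mL vs MEC 5 mcg/mL: subtherapeutic.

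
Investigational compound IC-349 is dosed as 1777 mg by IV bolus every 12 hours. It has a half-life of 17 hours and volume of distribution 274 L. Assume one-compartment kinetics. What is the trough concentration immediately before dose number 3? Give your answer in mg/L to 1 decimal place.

f = (1/2)^(τ/t½) = (1/2)^(12/17) ≈ 0.6131.
C₀ = D/Vd = 1777/274 ≈ 6.485 mg/L.
Before the 3rd dose, 2 doses have been given. Superposition: Cmin = C₀·(f + f²).
≈ 6.485 × (0.6131 + 0.3759) ≈ 6.485 × 0.9890 ≈ 6.414 mg/L.

6.4 mg/L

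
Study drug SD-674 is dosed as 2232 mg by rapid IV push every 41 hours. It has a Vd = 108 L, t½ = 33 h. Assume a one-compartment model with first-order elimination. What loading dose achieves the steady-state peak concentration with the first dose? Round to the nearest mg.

3866 mg

f = (1/2)^(41/33) ≈ 0.422662; accumulation ratio R = 1/(1−f) ≈ 1.73209.
Loading dose to hit Cmax,ss on first dose: D_load = D_maint·R ≈ 2232 × 1.73209 ≈ 3866.02 mg.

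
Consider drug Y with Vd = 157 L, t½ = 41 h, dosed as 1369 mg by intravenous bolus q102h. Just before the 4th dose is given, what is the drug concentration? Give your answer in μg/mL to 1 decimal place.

f = (1/2)^(τ/t½) = (1/2)^(102/41) ≈ 0.1783.
C₀ = D/Vd = 1369/157 ≈ 8.720 μg/mL.
Before the 4th dose, 3 doses have been given. Superposition: Cmin = C₀·(f + f² + … + f^3).
≈ 8.720 × (0.1783 + 0.0318 + 0.0057) ≈ 8.720 × 0.2158 ≈ 1.882 μg/mL.

1.9 μg/mL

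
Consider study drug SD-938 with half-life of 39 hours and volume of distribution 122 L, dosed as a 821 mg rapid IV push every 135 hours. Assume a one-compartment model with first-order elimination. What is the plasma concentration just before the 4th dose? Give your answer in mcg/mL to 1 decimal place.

f = (1/2)^(τ/t½) = (1/2)^(135/39) ≈ 0.0908.
C₀ = D/Vd = 821/122 ≈ 6.730 mcg/mL.
Before the 4th dose, 3 doses have been given. Superposition: Cmin = C₀·(f + f² + … + f^3).
≈ 6.730 × (0.0908 + 0.0082 + 0.0007) ≈ 6.730 × 0.0997 ≈ 0.671 mcg/mL.

0.7 mcg/mL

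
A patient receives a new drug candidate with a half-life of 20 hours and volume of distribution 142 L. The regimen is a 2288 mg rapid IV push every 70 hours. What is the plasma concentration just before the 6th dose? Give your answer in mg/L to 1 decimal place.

f = (1/2)^(τ/t½) = (1/2)^(70/20) ≈ 0.0884.
C₀ = D/Vd = 2288/142 ≈ 16.113 mg/L.
Before the 6th dose, 5 doses have been given. Superposition: Cmin = C₀·(f + f² + … + f^5).
≈ 16.113 × (0.0884 + 0.0078 + 0.0007 + 0.0001 + 0.0000) ≈ 16.113 × 0.0970 ≈ 1.563 mg/L.

1.6 mg/L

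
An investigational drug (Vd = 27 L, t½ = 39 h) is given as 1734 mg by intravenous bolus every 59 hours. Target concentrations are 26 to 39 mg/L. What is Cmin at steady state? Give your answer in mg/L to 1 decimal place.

Over one 59-h interval, 59/39 ≈ 1.5128 half-lives elapse, leaving f ≈ 0.3504 of each dose.
At steady state, accumulation factor R = 1/(1 − e^(−kτ)) ≈ 1.5394.
Single-dose peak C₀ = D/Vd = 1734/27 ≈ 64.222 mg/L.
Steady-state peak Cmax,ss = C₀·R ≈ 64.222 × 1.5394 ≈ 98.863 mg/L.
One interval later, Cmin,ss = Cmax,ss·e^(−kτ) ≈ 98.863 × 0.3504 ≈ 34.642 mg/L.
Trough 34.6 mg/L vs MEC 26 mg/L: adequate.

34.6 mg/L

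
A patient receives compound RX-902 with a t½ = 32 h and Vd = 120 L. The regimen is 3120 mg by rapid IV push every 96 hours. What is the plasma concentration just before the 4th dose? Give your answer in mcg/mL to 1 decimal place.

f = (1/2)^(τ/t½) = (1/2)^(96/32) ≈ 0.1250.
C₀ = D/Vd = 3120/120 ≈ 26.000 mcg/mL.
Before the 4th dose, 3 doses have been given. Superposition: Cmin = C₀·(f + f² + … + f^3).
≈ 26.000 × (0.1250 + 0.0156 + 0.0020) ≈ 26.000 × 0.1426 ≈ 3.708 mcg/mL.

3.7 mcg/mL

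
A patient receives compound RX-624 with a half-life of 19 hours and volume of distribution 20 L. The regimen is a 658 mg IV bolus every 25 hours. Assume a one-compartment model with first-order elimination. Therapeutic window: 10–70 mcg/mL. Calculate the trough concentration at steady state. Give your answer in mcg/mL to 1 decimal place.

22.1 mcg/mL

τ/t½ = 25/19 ≈ 1.3158, so fraction remaining f = (1/2)^(25/19) ≈ 0.4017.
Each bolus raises the concentration by D/Vd = 658/20 ≈ 32.900 mcg/mL.
Steady-state trough Cmin,ss = C₀·f/(1−f) ≈ 32.900 × 0.4017/0.5983 ≈ 22.089 mcg/mL.
Trough 22.1 mcg/mL vs MEC 10 mcg/mL: adequate.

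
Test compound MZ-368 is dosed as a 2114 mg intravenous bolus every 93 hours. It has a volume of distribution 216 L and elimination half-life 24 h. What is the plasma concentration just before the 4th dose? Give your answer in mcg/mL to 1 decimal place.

0.7 mcg/mL

f = (1/2)^(τ/t½) = (1/2)^(93/24) ≈ 0.0682.
C₀ = D/Vd = 2114/216 ≈ 9.787 mcg/mL.
Before the 4th dose, 3 doses have been given. Superposition: Cmin = C₀·(f + f² + … + f^3).
≈ 9.787 × (0.0682 + 0.0047 + 0.0003) ≈ 9.787 × 0.0732 ≈ 0.716 mcg/mL.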